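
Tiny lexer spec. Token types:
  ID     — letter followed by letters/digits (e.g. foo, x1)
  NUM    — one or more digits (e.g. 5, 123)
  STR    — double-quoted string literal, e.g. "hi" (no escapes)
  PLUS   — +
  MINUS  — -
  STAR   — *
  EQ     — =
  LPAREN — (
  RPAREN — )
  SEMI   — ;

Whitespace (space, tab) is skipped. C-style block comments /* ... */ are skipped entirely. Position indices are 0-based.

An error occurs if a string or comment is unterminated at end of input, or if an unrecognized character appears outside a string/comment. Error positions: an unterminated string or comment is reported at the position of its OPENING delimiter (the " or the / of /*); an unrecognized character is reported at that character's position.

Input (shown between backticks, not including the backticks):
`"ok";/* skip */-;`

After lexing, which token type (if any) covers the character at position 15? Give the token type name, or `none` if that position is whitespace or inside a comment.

Answer: MINUS

Derivation:
pos=0: enter STRING mode
pos=0: emit STR "ok" (now at pos=4)
pos=4: emit SEMI ';'
pos=5: enter COMMENT mode (saw '/*')
exit COMMENT mode (now at pos=15)
pos=15: emit MINUS '-'
pos=16: emit SEMI ';'
DONE. 4 tokens: [STR, SEMI, MINUS, SEMI]
Position 15: char is '-' -> MINUS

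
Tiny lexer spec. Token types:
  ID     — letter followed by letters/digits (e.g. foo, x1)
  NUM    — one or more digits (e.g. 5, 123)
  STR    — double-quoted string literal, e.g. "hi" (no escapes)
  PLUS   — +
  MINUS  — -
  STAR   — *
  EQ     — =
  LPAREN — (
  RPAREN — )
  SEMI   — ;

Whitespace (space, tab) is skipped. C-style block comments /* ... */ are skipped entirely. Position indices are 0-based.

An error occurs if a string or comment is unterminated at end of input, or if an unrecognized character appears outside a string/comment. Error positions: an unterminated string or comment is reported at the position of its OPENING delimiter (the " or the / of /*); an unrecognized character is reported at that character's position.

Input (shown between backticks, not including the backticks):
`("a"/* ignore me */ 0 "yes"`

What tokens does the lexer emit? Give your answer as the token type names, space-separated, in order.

pos=0: emit LPAREN '('
pos=1: enter STRING mode
pos=1: emit STR "a" (now at pos=4)
pos=4: enter COMMENT mode (saw '/*')
exit COMMENT mode (now at pos=19)
pos=20: emit NUM '0' (now at pos=21)
pos=22: enter STRING mode
pos=22: emit STR "yes" (now at pos=27)
DONE. 4 tokens: [LPAREN, STR, NUM, STR]

Answer: LPAREN STR NUM STR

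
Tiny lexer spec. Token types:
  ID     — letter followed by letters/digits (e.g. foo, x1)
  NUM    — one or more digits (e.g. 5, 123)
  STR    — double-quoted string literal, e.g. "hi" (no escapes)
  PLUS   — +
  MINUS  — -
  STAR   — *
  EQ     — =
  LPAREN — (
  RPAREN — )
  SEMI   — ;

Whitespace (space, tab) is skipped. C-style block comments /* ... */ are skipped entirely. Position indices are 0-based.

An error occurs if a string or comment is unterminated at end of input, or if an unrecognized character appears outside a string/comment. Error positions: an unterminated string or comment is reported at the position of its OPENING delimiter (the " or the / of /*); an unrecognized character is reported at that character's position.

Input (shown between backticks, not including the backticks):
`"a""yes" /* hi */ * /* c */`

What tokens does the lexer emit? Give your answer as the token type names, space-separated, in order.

pos=0: enter STRING mode
pos=0: emit STR "a" (now at pos=3)
pos=3: enter STRING mode
pos=3: emit STR "yes" (now at pos=8)
pos=9: enter COMMENT mode (saw '/*')
exit COMMENT mode (now at pos=17)
pos=18: emit STAR '*'
pos=20: enter COMMENT mode (saw '/*')
exit COMMENT mode (now at pos=27)
DONE. 3 tokens: [STR, STR, STAR]

Answer: STR STR STAR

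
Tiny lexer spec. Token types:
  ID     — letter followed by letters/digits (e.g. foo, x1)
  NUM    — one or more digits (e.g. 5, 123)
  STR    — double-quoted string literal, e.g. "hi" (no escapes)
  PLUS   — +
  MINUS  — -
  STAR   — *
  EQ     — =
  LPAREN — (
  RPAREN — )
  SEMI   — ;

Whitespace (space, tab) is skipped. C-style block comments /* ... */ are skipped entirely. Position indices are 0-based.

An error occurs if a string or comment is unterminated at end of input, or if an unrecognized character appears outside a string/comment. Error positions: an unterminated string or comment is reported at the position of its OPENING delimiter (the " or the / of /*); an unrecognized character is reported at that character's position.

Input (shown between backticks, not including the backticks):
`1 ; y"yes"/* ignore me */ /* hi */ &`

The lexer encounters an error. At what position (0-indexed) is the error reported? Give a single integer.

Answer: 35

Derivation:
pos=0: emit NUM '1' (now at pos=1)
pos=2: emit SEMI ';'
pos=4: emit ID 'y' (now at pos=5)
pos=5: enter STRING mode
pos=5: emit STR "yes" (now at pos=10)
pos=10: enter COMMENT mode (saw '/*')
exit COMMENT mode (now at pos=25)
pos=26: enter COMMENT mode (saw '/*')
exit COMMENT mode (now at pos=34)
pos=35: ERROR — unrecognized char '&'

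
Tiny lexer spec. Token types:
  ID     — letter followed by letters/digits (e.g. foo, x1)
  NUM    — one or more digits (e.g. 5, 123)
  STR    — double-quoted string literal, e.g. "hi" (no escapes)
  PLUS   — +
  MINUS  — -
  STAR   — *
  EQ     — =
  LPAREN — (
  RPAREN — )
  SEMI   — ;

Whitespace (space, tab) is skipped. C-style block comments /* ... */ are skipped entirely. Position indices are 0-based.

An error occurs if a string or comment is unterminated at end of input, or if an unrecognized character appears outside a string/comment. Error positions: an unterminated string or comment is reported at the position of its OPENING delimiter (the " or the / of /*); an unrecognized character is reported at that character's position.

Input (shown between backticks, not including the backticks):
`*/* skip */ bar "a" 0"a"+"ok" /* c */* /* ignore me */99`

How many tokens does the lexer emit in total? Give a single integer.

Answer: 9

Derivation:
pos=0: emit STAR '*'
pos=1: enter COMMENT mode (saw '/*')
exit COMMENT mode (now at pos=11)
pos=12: emit ID 'bar' (now at pos=15)
pos=16: enter STRING mode
pos=16: emit STR "a" (now at pos=19)
pos=20: emit NUM '0' (now at pos=21)
pos=21: enter STRING mode
pos=21: emit STR "a" (now at pos=24)
pos=24: emit PLUS '+'
pos=25: enter STRING mode
pos=25: emit STR "ok" (now at pos=29)
pos=30: enter COMMENT mode (saw '/*')
exit COMMENT mode (now at pos=37)
pos=37: emit STAR '*'
pos=39: enter COMMENT mode (saw '/*')
exit COMMENT mode (now at pos=54)
pos=54: emit NUM '99' (now at pos=56)
DONE. 9 tokens: [STAR, ID, STR, NUM, STR, PLUS, STR, STAR, NUM]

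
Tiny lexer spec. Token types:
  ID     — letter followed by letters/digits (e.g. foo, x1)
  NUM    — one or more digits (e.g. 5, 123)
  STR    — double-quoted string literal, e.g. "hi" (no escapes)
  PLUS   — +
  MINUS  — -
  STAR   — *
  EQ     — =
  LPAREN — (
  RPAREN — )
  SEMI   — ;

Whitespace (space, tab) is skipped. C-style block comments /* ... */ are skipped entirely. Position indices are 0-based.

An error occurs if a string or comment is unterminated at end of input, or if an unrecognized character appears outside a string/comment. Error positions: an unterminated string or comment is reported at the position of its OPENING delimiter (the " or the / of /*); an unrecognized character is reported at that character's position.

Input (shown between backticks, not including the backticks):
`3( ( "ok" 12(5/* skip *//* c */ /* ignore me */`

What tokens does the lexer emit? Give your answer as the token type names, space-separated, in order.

pos=0: emit NUM '3' (now at pos=1)
pos=1: emit LPAREN '('
pos=3: emit LPAREN '('
pos=5: enter STRING mode
pos=5: emit STR "ok" (now at pos=9)
pos=10: emit NUM '12' (now at pos=12)
pos=12: emit LPAREN '('
pos=13: emit NUM '5' (now at pos=14)
pos=14: enter COMMENT mode (saw '/*')
exit COMMENT mode (now at pos=24)
pos=24: enter COMMENT mode (saw '/*')
exit COMMENT mode (now at pos=31)
pos=32: enter COMMENT mode (saw '/*')
exit COMMENT mode (now at pos=47)
DONE. 7 tokens: [NUM, LPAREN, LPAREN, STR, NUM, LPAREN, NUM]

Answer: NUM LPAREN LPAREN STR NUM LPAREN NUM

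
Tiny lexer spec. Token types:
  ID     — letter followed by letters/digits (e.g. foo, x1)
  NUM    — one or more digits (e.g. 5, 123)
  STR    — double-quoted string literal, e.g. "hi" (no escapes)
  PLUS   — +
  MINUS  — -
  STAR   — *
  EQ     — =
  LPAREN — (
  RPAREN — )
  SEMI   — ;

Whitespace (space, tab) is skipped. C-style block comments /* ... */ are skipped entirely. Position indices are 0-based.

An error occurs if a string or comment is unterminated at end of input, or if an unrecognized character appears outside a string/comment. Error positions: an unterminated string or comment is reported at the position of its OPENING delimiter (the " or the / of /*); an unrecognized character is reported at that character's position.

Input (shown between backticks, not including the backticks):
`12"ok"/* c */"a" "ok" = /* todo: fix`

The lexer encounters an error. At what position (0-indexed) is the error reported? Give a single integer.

Answer: 24

Derivation:
pos=0: emit NUM '12' (now at pos=2)
pos=2: enter STRING mode
pos=2: emit STR "ok" (now at pos=6)
pos=6: enter COMMENT mode (saw '/*')
exit COMMENT mode (now at pos=13)
pos=13: enter STRING mode
pos=13: emit STR "a" (now at pos=16)
pos=17: enter STRING mode
pos=17: emit STR "ok" (now at pos=21)
pos=22: emit EQ '='
pos=24: enter COMMENT mode (saw '/*')
pos=24: ERROR — unterminated comment (reached EOF)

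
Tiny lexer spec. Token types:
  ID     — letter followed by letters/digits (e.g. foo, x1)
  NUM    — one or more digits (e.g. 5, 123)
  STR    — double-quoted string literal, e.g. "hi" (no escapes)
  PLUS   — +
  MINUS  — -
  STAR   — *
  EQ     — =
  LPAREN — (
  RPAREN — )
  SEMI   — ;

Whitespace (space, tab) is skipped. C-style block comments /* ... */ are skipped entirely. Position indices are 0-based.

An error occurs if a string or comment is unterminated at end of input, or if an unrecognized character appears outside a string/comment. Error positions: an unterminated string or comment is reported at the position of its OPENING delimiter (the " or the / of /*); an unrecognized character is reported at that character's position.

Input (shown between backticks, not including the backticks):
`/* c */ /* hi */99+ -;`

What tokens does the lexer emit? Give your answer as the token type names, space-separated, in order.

pos=0: enter COMMENT mode (saw '/*')
exit COMMENT mode (now at pos=7)
pos=8: enter COMMENT mode (saw '/*')
exit COMMENT mode (now at pos=16)
pos=16: emit NUM '99' (now at pos=18)
pos=18: emit PLUS '+'
pos=20: emit MINUS '-'
pos=21: emit SEMI ';'
DONE. 4 tokens: [NUM, PLUS, MINUS, SEMI]

Answer: NUM PLUS MINUS SEMI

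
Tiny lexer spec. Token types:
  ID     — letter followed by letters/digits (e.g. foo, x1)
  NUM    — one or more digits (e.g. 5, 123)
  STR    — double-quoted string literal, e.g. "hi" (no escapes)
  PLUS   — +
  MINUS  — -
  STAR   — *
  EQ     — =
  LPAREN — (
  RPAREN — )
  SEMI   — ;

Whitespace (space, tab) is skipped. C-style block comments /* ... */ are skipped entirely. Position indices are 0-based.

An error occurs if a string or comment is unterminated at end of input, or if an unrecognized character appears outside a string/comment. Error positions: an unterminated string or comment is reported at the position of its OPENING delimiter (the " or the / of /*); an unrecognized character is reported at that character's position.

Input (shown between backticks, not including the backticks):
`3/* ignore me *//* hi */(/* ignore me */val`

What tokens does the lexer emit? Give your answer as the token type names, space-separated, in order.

Answer: NUM LPAREN ID

Derivation:
pos=0: emit NUM '3' (now at pos=1)
pos=1: enter COMMENT mode (saw '/*')
exit COMMENT mode (now at pos=16)
pos=16: enter COMMENT mode (saw '/*')
exit COMMENT mode (now at pos=24)
pos=24: emit LPAREN '('
pos=25: enter COMMENT mode (saw '/*')
exit COMMENT mode (now at pos=40)
pos=40: emit ID 'val' (now at pos=43)
DONE. 3 tokens: [NUM, LPAREN, ID]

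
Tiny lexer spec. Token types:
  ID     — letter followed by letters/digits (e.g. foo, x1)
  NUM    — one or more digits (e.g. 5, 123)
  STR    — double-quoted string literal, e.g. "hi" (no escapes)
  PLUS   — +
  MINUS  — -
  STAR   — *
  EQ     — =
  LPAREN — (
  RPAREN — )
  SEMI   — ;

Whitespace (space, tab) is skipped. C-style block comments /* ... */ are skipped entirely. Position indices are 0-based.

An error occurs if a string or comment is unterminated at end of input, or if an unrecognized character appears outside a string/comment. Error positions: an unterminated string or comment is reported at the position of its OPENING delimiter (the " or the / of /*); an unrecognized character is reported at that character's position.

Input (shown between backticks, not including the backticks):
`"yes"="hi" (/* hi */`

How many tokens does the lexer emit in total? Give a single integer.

pos=0: enter STRING mode
pos=0: emit STR "yes" (now at pos=5)
pos=5: emit EQ '='
pos=6: enter STRING mode
pos=6: emit STR "hi" (now at pos=10)
pos=11: emit LPAREN '('
pos=12: enter COMMENT mode (saw '/*')
exit COMMENT mode (now at pos=20)
DONE. 4 tokens: [STR, EQ, STR, LPAREN]

Answer: 4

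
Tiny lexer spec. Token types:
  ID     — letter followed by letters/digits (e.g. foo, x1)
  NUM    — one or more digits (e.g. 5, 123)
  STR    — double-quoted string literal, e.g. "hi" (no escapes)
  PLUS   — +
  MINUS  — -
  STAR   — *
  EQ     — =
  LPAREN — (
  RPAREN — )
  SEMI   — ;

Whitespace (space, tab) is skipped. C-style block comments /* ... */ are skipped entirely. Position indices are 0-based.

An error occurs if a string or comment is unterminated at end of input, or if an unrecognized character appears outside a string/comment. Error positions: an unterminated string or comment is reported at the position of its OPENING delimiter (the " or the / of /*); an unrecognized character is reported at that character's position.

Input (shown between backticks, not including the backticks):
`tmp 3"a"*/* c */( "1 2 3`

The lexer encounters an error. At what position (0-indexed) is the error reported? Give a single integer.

pos=0: emit ID 'tmp' (now at pos=3)
pos=4: emit NUM '3' (now at pos=5)
pos=5: enter STRING mode
pos=5: emit STR "a" (now at pos=8)
pos=8: emit STAR '*'
pos=9: enter COMMENT mode (saw '/*')
exit COMMENT mode (now at pos=16)
pos=16: emit LPAREN '('
pos=18: enter STRING mode
pos=18: ERROR — unterminated string

Answer: 18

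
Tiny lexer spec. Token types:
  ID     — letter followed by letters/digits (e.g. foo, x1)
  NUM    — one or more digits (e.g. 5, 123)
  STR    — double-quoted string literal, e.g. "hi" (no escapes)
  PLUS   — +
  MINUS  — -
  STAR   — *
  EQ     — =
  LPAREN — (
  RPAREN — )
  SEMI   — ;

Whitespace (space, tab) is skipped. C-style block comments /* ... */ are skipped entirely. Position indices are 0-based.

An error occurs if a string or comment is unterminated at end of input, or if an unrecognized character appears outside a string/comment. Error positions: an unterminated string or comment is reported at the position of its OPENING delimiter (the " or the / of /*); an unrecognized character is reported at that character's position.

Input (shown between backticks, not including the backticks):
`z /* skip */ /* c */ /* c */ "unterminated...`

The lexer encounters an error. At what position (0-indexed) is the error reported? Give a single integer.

pos=0: emit ID 'z' (now at pos=1)
pos=2: enter COMMENT mode (saw '/*')
exit COMMENT mode (now at pos=12)
pos=13: enter COMMENT mode (saw '/*')
exit COMMENT mode (now at pos=20)
pos=21: enter COMMENT mode (saw '/*')
exit COMMENT mode (now at pos=28)
pos=29: enter STRING mode
pos=29: ERROR — unterminated string

Answer: 29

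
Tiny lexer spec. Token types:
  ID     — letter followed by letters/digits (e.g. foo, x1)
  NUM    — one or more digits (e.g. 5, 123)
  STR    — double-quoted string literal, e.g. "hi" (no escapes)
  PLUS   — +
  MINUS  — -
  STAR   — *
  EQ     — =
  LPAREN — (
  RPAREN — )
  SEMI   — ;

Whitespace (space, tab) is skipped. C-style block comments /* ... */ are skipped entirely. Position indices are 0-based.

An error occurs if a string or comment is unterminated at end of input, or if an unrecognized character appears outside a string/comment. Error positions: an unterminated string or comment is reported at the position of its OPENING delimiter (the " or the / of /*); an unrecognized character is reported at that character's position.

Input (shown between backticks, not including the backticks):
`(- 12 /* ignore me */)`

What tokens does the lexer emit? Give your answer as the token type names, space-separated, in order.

pos=0: emit LPAREN '('
pos=1: emit MINUS '-'
pos=3: emit NUM '12' (now at pos=5)
pos=6: enter COMMENT mode (saw '/*')
exit COMMENT mode (now at pos=21)
pos=21: emit RPAREN ')'
DONE. 4 tokens: [LPAREN, MINUS, NUM, RPAREN]

Answer: LPAREN MINUS NUM RPAREN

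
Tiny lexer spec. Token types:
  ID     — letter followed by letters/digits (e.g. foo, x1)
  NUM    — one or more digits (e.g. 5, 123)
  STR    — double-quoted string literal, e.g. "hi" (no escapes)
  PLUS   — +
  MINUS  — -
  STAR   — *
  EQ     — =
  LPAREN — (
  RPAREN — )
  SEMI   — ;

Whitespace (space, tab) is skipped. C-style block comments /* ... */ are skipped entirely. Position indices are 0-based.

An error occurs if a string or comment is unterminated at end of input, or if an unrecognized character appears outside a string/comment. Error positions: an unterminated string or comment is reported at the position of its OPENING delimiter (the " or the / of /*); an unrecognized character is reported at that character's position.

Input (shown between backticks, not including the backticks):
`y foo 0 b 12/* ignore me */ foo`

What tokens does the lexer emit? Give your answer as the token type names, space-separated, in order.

Answer: ID ID NUM ID NUM ID

Derivation:
pos=0: emit ID 'y' (now at pos=1)
pos=2: emit ID 'foo' (now at pos=5)
pos=6: emit NUM '0' (now at pos=7)
pos=8: emit ID 'b' (now at pos=9)
pos=10: emit NUM '12' (now at pos=12)
pos=12: enter COMMENT mode (saw '/*')
exit COMMENT mode (now at pos=27)
pos=28: emit ID 'foo' (now at pos=31)
DONE. 6 tokens: [ID, ID, NUM, ID, NUM, ID]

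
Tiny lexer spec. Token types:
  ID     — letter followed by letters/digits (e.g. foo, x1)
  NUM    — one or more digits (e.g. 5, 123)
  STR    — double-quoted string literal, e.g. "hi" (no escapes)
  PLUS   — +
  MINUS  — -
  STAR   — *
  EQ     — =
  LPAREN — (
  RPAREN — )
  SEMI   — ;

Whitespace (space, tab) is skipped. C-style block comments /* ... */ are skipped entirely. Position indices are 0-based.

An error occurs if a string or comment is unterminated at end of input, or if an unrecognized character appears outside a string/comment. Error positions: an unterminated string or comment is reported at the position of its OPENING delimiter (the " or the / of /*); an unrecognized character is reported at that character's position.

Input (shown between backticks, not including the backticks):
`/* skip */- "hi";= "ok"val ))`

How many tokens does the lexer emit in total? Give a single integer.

pos=0: enter COMMENT mode (saw '/*')
exit COMMENT mode (now at pos=10)
pos=10: emit MINUS '-'
pos=12: enter STRING mode
pos=12: emit STR "hi" (now at pos=16)
pos=16: emit SEMI ';'
pos=17: emit EQ '='
pos=19: enter STRING mode
pos=19: emit STR "ok" (now at pos=23)
pos=23: emit ID 'val' (now at pos=26)
pos=27: emit RPAREN ')'
pos=28: emit RPAREN ')'
DONE. 8 tokens: [MINUS, STR, SEMI, EQ, STR, ID, RPAREN, RPAREN]

Answer: 8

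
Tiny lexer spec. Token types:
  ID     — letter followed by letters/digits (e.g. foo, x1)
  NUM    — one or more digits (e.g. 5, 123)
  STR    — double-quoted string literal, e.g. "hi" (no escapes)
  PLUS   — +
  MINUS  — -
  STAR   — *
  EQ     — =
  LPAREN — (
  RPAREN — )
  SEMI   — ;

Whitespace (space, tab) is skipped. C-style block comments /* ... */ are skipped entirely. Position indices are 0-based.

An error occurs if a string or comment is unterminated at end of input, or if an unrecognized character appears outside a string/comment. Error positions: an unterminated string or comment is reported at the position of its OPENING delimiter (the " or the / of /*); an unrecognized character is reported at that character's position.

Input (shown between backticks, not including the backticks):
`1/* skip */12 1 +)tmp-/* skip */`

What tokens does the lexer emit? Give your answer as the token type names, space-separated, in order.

pos=0: emit NUM '1' (now at pos=1)
pos=1: enter COMMENT mode (saw '/*')
exit COMMENT mode (now at pos=11)
pos=11: emit NUM '12' (now at pos=13)
pos=14: emit NUM '1' (now at pos=15)
pos=16: emit PLUS '+'
pos=17: emit RPAREN ')'
pos=18: emit ID 'tmp' (now at pos=21)
pos=21: emit MINUS '-'
pos=22: enter COMMENT mode (saw '/*')
exit COMMENT mode (now at pos=32)
DONE. 7 tokens: [NUM, NUM, NUM, PLUS, RPAREN, ID, MINUS]

Answer: NUM NUM NUM PLUS RPAREN ID MINUS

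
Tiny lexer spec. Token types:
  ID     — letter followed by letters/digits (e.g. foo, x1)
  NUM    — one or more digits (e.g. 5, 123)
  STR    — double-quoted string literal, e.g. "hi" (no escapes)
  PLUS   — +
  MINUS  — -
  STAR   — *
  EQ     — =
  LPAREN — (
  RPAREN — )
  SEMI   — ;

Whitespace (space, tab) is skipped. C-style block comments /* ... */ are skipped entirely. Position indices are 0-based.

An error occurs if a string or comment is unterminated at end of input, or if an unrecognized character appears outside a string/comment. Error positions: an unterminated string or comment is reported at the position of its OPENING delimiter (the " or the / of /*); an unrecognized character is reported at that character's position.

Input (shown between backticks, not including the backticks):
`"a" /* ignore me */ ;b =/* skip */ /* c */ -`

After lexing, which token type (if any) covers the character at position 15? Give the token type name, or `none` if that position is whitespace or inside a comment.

pos=0: enter STRING mode
pos=0: emit STR "a" (now at pos=3)
pos=4: enter COMMENT mode (saw '/*')
exit COMMENT mode (now at pos=19)
pos=20: emit SEMI ';'
pos=21: emit ID 'b' (now at pos=22)
pos=23: emit EQ '='
pos=24: enter COMMENT mode (saw '/*')
exit COMMENT mode (now at pos=34)
pos=35: enter COMMENT mode (saw '/*')
exit COMMENT mode (now at pos=42)
pos=43: emit MINUS '-'
DONE. 5 tokens: [STR, SEMI, ID, EQ, MINUS]
Position 15: char is 'e' -> none

Answer: none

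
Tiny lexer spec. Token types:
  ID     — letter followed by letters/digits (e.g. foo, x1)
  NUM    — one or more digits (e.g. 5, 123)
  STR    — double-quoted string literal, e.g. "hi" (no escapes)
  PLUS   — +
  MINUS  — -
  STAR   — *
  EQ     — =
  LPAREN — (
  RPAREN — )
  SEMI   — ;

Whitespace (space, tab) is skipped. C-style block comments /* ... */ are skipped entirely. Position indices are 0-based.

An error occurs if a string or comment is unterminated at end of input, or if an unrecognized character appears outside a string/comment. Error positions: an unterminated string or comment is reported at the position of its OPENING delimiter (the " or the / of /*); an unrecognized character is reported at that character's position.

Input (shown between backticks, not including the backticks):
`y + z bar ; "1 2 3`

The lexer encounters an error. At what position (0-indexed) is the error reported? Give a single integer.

pos=0: emit ID 'y' (now at pos=1)
pos=2: emit PLUS '+'
pos=4: emit ID 'z' (now at pos=5)
pos=6: emit ID 'bar' (now at pos=9)
pos=10: emit SEMI ';'
pos=12: enter STRING mode
pos=12: ERROR — unterminated string

Answer: 12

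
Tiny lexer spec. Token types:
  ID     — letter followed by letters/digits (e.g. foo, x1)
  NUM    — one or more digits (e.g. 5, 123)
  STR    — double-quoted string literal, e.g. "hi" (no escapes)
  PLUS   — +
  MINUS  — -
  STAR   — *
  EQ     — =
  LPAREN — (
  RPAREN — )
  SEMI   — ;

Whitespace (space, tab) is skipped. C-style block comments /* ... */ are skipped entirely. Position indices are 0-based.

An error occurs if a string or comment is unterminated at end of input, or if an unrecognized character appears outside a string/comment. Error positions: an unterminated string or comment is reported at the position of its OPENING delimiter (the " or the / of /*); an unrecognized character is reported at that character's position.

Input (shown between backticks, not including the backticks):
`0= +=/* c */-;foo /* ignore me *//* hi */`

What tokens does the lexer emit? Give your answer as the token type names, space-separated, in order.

pos=0: emit NUM '0' (now at pos=1)
pos=1: emit EQ '='
pos=3: emit PLUS '+'
pos=4: emit EQ '='
pos=5: enter COMMENT mode (saw '/*')
exit COMMENT mode (now at pos=12)
pos=12: emit MINUS '-'
pos=13: emit SEMI ';'
pos=14: emit ID 'foo' (now at pos=17)
pos=18: enter COMMENT mode (saw '/*')
exit COMMENT mode (now at pos=33)
pos=33: enter COMMENT mode (saw '/*')
exit COMMENT mode (now at pos=41)
DONE. 7 tokens: [NUM, EQ, PLUS, EQ, MINUS, SEMI, ID]

Answer: NUM EQ PLUS EQ MINUS SEMI ID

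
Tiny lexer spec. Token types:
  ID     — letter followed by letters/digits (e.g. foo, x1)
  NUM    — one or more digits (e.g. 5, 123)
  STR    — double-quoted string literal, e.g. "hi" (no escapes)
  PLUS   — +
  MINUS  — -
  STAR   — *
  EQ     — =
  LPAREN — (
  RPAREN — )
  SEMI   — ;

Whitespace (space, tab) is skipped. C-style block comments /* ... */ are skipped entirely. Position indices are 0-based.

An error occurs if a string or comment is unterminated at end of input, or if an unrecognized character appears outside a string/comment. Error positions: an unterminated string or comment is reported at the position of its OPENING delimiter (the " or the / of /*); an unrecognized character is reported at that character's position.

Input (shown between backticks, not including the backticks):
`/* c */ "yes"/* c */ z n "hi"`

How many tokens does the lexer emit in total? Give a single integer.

pos=0: enter COMMENT mode (saw '/*')
exit COMMENT mode (now at pos=7)
pos=8: enter STRING mode
pos=8: emit STR "yes" (now at pos=13)
pos=13: enter COMMENT mode (saw '/*')
exit COMMENT mode (now at pos=20)
pos=21: emit ID 'z' (now at pos=22)
pos=23: emit ID 'n' (now at pos=24)
pos=25: enter STRING mode
pos=25: emit STR "hi" (now at pos=29)
DONE. 4 tokens: [STR, ID, ID, STR]

Answer: 4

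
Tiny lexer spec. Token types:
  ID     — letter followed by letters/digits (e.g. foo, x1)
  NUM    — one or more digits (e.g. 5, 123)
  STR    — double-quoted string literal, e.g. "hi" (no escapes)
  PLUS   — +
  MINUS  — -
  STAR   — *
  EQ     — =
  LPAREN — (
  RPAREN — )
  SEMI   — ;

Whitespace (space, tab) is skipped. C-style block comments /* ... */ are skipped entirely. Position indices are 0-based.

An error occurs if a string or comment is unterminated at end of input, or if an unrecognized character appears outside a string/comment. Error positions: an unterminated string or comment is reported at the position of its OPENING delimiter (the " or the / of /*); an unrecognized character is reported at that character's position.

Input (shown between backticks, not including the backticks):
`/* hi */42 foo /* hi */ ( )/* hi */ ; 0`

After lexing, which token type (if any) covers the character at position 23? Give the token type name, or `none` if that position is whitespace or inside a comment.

Answer: none

Derivation:
pos=0: enter COMMENT mode (saw '/*')
exit COMMENT mode (now at pos=8)
pos=8: emit NUM '42' (now at pos=10)
pos=11: emit ID 'foo' (now at pos=14)
pos=15: enter COMMENT mode (saw '/*')
exit COMMENT mode (now at pos=23)
pos=24: emit LPAREN '('
pos=26: emit RPAREN ')'
pos=27: enter COMMENT mode (saw '/*')
exit COMMENT mode (now at pos=35)
pos=36: emit SEMI ';'
pos=38: emit NUM '0' (now at pos=39)
DONE. 6 tokens: [NUM, ID, LPAREN, RPAREN, SEMI, NUM]
Position 23: char is ' ' -> none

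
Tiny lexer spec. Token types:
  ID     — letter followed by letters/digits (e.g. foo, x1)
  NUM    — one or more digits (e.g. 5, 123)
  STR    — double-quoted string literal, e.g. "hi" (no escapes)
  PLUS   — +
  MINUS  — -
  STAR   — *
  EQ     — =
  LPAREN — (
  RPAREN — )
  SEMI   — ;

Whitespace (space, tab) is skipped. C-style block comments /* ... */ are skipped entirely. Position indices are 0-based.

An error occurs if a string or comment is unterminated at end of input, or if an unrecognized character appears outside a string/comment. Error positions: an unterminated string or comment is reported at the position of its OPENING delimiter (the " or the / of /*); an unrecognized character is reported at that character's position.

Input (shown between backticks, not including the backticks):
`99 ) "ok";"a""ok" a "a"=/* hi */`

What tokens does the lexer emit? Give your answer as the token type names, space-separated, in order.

pos=0: emit NUM '99' (now at pos=2)
pos=3: emit RPAREN ')'
pos=5: enter STRING mode
pos=5: emit STR "ok" (now at pos=9)
pos=9: emit SEMI ';'
pos=10: enter STRING mode
pos=10: emit STR "a" (now at pos=13)
pos=13: enter STRING mode
pos=13: emit STR "ok" (now at pos=17)
pos=18: emit ID 'a' (now at pos=19)
pos=20: enter STRING mode
pos=20: emit STR "a" (now at pos=23)
pos=23: emit EQ '='
pos=24: enter COMMENT mode (saw '/*')
exit COMMENT mode (now at pos=32)
DONE. 9 tokens: [NUM, RPAREN, STR, SEMI, STR, STR, ID, STR, EQ]

Answer: NUM RPAREN STR SEMI STR STR ID STR EQ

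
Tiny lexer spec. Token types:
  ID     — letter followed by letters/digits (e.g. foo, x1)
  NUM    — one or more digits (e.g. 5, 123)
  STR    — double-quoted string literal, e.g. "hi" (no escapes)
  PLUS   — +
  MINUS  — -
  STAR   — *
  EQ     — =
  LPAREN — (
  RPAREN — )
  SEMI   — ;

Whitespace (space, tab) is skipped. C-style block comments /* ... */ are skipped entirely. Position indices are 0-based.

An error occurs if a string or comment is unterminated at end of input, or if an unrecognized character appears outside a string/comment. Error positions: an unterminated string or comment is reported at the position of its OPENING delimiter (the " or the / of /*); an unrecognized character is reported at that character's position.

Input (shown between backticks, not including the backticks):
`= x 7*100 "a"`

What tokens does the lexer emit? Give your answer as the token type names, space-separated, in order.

pos=0: emit EQ '='
pos=2: emit ID 'x' (now at pos=3)
pos=4: emit NUM '7' (now at pos=5)
pos=5: emit STAR '*'
pos=6: emit NUM '100' (now at pos=9)
pos=10: enter STRING mode
pos=10: emit STR "a" (now at pos=13)
DONE. 6 tokens: [EQ, ID, NUM, STAR, NUM, STR]

Answer: EQ ID NUM STAR NUM STR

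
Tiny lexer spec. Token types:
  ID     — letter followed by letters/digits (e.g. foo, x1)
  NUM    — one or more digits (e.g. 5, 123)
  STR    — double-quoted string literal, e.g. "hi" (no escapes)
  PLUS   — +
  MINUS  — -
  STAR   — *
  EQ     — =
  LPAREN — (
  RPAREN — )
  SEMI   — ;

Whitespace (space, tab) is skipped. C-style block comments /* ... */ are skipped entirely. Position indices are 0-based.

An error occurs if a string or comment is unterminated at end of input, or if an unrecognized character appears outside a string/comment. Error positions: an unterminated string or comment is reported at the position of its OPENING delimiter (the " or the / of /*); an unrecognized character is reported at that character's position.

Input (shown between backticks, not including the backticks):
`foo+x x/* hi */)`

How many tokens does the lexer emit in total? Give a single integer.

pos=0: emit ID 'foo' (now at pos=3)
pos=3: emit PLUS '+'
pos=4: emit ID 'x' (now at pos=5)
pos=6: emit ID 'x' (now at pos=7)
pos=7: enter COMMENT mode (saw '/*')
exit COMMENT mode (now at pos=15)
pos=15: emit RPAREN ')'
DONE. 5 tokens: [ID, PLUS, ID, ID, RPAREN]

Answer: 5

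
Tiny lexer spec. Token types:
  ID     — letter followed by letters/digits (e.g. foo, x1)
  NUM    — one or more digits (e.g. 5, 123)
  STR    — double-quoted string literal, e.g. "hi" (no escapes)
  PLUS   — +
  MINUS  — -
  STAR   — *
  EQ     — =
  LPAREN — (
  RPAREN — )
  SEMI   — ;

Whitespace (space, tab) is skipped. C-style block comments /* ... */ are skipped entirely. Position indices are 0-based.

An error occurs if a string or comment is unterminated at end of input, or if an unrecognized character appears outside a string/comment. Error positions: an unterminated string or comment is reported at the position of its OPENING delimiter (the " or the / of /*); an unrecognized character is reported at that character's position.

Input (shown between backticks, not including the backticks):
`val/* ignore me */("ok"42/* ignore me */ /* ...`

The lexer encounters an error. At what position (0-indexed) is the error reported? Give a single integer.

pos=0: emit ID 'val' (now at pos=3)
pos=3: enter COMMENT mode (saw '/*')
exit COMMENT mode (now at pos=18)
pos=18: emit LPAREN '('
pos=19: enter STRING mode
pos=19: emit STR "ok" (now at pos=23)
pos=23: emit NUM '42' (now at pos=25)
pos=25: enter COMMENT mode (saw '/*')
exit COMMENT mode (now at pos=40)
pos=41: enter COMMENT mode (saw '/*')
pos=41: ERROR — unterminated comment (reached EOF)

Answer: 41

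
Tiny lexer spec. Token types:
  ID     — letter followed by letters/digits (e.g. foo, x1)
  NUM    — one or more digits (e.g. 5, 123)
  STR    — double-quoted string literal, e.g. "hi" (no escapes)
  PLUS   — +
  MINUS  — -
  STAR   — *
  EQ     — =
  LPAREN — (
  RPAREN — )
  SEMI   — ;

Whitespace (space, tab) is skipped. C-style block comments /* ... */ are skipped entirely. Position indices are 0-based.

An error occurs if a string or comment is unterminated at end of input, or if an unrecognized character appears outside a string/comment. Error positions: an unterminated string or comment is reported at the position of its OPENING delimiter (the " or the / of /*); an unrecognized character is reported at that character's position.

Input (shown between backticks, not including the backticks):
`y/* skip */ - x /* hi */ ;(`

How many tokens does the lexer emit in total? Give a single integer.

Answer: 5

Derivation:
pos=0: emit ID 'y' (now at pos=1)
pos=1: enter COMMENT mode (saw '/*')
exit COMMENT mode (now at pos=11)
pos=12: emit MINUS '-'
pos=14: emit ID 'x' (now at pos=15)
pos=16: enter COMMENT mode (saw '/*')
exit COMMENT mode (now at pos=24)
pos=25: emit SEMI ';'
pos=26: emit LPAREN '('
DONE. 5 tokens: [ID, MINUS, ID, SEMI, LPAREN]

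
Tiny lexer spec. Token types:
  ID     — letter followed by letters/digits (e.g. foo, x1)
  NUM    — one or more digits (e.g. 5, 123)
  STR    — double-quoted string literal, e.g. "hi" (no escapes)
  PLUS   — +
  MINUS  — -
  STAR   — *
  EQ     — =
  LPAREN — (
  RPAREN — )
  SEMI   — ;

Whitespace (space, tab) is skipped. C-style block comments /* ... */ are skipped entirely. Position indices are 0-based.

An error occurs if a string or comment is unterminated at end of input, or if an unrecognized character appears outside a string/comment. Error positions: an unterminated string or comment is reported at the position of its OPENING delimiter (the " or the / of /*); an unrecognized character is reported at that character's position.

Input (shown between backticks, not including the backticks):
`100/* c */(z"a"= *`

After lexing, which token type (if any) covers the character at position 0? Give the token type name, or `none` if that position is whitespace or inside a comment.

Answer: NUM

Derivation:
pos=0: emit NUM '100' (now at pos=3)
pos=3: enter COMMENT mode (saw '/*')
exit COMMENT mode (now at pos=10)
pos=10: emit LPAREN '('
pos=11: emit ID 'z' (now at pos=12)
pos=12: enter STRING mode
pos=12: emit STR "a" (now at pos=15)
pos=15: emit EQ '='
pos=17: emit STAR '*'
DONE. 6 tokens: [NUM, LPAREN, ID, STR, EQ, STAR]
Position 0: char is '1' -> NUM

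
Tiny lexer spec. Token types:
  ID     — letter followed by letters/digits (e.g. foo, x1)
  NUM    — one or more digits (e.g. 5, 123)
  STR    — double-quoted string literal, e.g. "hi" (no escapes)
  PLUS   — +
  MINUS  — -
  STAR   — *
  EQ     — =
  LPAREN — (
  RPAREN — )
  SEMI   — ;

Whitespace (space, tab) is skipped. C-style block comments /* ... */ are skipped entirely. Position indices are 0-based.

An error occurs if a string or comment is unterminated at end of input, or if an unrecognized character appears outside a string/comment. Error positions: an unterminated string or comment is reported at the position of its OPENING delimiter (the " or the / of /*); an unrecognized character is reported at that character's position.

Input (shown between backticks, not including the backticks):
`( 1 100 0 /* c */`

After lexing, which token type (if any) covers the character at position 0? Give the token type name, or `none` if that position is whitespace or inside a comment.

pos=0: emit LPAREN '('
pos=2: emit NUM '1' (now at pos=3)
pos=4: emit NUM '100' (now at pos=7)
pos=8: emit NUM '0' (now at pos=9)
pos=10: enter COMMENT mode (saw '/*')
exit COMMENT mode (now at pos=17)
DONE. 4 tokens: [LPAREN, NUM, NUM, NUM]
Position 0: char is '(' -> LPAREN

Answer: LPAREN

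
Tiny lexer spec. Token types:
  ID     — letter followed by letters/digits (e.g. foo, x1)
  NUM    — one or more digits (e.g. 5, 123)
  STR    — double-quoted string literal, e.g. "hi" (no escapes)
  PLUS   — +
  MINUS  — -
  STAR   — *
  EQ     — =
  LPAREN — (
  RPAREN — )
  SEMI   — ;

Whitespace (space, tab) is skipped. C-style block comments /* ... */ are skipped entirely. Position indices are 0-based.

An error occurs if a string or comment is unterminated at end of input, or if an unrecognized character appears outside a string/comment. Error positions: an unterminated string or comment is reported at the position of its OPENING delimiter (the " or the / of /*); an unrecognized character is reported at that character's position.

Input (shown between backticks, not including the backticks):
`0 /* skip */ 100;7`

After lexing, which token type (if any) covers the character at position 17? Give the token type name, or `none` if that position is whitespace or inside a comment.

Answer: NUM

Derivation:
pos=0: emit NUM '0' (now at pos=1)
pos=2: enter COMMENT mode (saw '/*')
exit COMMENT mode (now at pos=12)
pos=13: emit NUM '100' (now at pos=16)
pos=16: emit SEMI ';'
pos=17: emit NUM '7' (now at pos=18)
DONE. 4 tokens: [NUM, NUM, SEMI, NUM]
Position 17: char is '7' -> NUM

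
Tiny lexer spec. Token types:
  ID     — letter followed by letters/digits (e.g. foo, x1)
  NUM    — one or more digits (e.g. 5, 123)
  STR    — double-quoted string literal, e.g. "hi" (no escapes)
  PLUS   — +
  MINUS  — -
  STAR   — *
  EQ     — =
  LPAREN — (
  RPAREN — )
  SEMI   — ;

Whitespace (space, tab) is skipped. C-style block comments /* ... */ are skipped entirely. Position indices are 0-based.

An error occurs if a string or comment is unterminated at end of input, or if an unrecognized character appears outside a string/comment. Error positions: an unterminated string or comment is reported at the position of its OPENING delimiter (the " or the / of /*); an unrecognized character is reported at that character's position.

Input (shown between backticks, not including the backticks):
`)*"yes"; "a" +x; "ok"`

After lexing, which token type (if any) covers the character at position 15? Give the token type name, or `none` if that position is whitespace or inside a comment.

pos=0: emit RPAREN ')'
pos=1: emit STAR '*'
pos=2: enter STRING mode
pos=2: emit STR "yes" (now at pos=7)
pos=7: emit SEMI ';'
pos=9: enter STRING mode
pos=9: emit STR "a" (now at pos=12)
pos=13: emit PLUS '+'
pos=14: emit ID 'x' (now at pos=15)
pos=15: emit SEMI ';'
pos=17: enter STRING mode
pos=17: emit STR "ok" (now at pos=21)
DONE. 9 tokens: [RPAREN, STAR, STR, SEMI, STR, PLUS, ID, SEMI, STR]
Position 15: char is ';' -> SEMI

Answer: SEMI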